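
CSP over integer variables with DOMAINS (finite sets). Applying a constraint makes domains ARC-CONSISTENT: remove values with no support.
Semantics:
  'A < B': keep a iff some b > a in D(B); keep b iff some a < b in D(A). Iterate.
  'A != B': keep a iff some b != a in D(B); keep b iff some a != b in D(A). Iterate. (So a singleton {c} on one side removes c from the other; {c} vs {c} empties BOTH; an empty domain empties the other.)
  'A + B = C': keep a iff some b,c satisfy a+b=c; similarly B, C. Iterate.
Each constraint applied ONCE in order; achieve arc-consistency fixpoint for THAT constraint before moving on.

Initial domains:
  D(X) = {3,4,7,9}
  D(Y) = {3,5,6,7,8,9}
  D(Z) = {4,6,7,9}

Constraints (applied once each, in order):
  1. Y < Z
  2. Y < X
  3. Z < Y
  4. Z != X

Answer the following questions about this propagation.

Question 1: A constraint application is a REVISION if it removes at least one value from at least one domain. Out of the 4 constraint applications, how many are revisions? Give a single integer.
Answer: 3

Derivation:
Constraint 1 (Y < Z) on D(Y)={3,5,6,7,8,9} D(Z)={4,6,7,9}: Y {3,5,6,7,8,9}->{3,5,6,7,8} => REVISION
Constraint 2 (Y < X) on D(Y)={3,5,6,7,8} D(X)={3,4,7,9}: X {3,4,7,9}->{4,7,9} => REVISION
Constraint 3 (Z < Y) on D(Z)={4,6,7,9} D(Y)={3,5,6,7,8}: Z {4,6,7,9}->{4,6,7}; Y {3,5,6,7,8}->{5,6,7,8} => REVISION
Constraint 4 (Z != X) on D(Z)={4,6,7} D(X)={4,7,9}: no change => not a revision
Total revisions = 3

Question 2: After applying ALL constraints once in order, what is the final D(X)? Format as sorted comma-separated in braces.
Constraint 1 (Y < Z) on D(Y)={3,5,6,7,8,9} D(Z)={4,6,7,9}: Y {3,5,6,7,8,9}->{3,5,6,7,8}
Constraint 2 (Y < X) on D(Y)={3,5,6,7,8} D(X)={3,4,7,9}: X {3,4,7,9}->{4,7,9}
Constraint 3 (Z < Y) on D(Z)={4,6,7,9} D(Y)={3,5,6,7,8}: Z {4,6,7,9}->{4,6,7}; Y {3,5,6,7,8}->{5,6,7,8}
Constraint 4 (Z != X) on D(Z)={4,6,7} D(X)={4,7,9}: no change
So after all 4 constraints: D(X) = {4,7,9}

Answer: {4,7,9}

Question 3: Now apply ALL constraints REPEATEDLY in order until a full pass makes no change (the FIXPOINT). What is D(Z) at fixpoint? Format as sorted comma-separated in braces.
pass 0 (initial): D(Z)={4,6,7,9}
pass 1: X {3,4,7,9}->{4,7,9}; Y {3,5,6,7,8,9}->{5,6,7,8}; Z {4,6,7,9}->{4,6,7}
pass 2: X {4,7,9}->{}; Y {5,6,7,8}->{}; Z {4,6,7}->{}
pass 3: no change
Fixpoint after 3 passes: D(Z) = {}

Answer: {}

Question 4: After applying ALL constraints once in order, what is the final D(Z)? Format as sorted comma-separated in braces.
Answer: {4,6,7}

Derivation:
Constraint 1 (Y < Z) on D(Y)={3,5,6,7,8,9} D(Z)={4,6,7,9}: Y {3,5,6,7,8,9}->{3,5,6,7,8}
Constraint 2 (Y < X) on D(Y)={3,5,6,7,8} D(X)={3,4,7,9}: X {3,4,7,9}->{4,7,9}
Constraint 3 (Z < Y) on D(Z)={4,6,7,9} D(Y)={3,5,6,7,8}: Z {4,6,7,9}->{4,6,7}; Y {3,5,6,7,8}->{5,6,7,8}
Constraint 4 (Z != X) on D(Z)={4,6,7} D(X)={4,7,9}: no change
So after all 4 constraints: D(Z) = {4,6,7}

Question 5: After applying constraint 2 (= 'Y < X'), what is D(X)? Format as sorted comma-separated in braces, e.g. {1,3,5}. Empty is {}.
Constraint 1 (Y < Z) on D(Y)={3,5,6,7,8,9} D(Z)={4,6,7,9}: Y {3,5,6,7,8,9}->{3,5,6,7,8}
Constraint 2 (Y < X) on D(Y)={3,5,6,7,8} D(X)={3,4,7,9}: X {3,4,7,9}->{4,7,9}
So after constraint 2: D(X) = {4,7,9}

Answer: {4,7,9}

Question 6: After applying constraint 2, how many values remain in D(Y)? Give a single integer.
Answer: 5

Derivation:
Constraint 1 (Y < Z) on D(Y)={3,5,6,7,8,9} D(Z)={4,6,7,9}: Y {3,5,6,7,8,9}->{3,5,6,7,8}
Constraint 2 (Y < X) on D(Y)={3,5,6,7,8} D(X)={3,4,7,9}: X {3,4,7,9}->{4,7,9}
So after constraint 2: D(Y)={3,5,6,7,8}, size = 5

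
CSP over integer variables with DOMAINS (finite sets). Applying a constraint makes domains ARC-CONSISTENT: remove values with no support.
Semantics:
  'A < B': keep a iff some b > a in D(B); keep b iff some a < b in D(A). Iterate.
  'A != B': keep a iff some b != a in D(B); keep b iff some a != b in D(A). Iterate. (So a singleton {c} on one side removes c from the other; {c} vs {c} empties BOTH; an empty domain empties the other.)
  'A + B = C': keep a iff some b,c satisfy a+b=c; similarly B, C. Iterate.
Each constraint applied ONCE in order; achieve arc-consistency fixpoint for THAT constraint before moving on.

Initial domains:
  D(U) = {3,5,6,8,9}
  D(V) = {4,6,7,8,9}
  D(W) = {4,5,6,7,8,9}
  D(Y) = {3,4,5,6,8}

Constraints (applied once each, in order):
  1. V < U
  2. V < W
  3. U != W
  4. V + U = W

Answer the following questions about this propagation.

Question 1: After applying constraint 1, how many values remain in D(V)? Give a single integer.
Answer: 4

Derivation:
Constraint 1 (V < U) on D(V)={4,6,7,8,9} D(U)={3,5,6,8,9}: V {4,6,7,8,9}->{4,6,7,8}; U {3,5,6,8,9}->{5,6,8,9}
So after constraint 1: D(V)={4,6,7,8}, size = 4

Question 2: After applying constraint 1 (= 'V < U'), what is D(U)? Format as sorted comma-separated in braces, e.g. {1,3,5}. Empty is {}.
Answer: {5,6,8,9}

Derivation:
Constraint 1 (V < U) on D(V)={4,6,7,8,9} D(U)={3,5,6,8,9}: V {4,6,7,8,9}->{4,6,7,8}; U {3,5,6,8,9}->{5,6,8,9}
So after constraint 1: D(U) = {5,6,8,9}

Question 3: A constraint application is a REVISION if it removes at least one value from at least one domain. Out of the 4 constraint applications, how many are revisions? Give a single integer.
Answer: 3

Derivation:
Constraint 1 (V < U) on D(V)={4,6,7,8,9} D(U)={3,5,6,8,9}: V {4,6,7,8,9}->{4,6,7,8}; U {3,5,6,8,9}->{5,6,8,9} => REVISION
Constraint 2 (V < W) on D(V)={4,6,7,8} D(W)={4,5,6,7,8,9}: W {4,5,6,7,8,9}->{5,6,7,8,9} => REVISION
Constraint 3 (U != W) on D(U)={5,6,8,9} D(W)={5,6,7,8,9}: no change => not a revision
Constraint 4 (V + U = W) on D(V)={4,6,7,8} D(U)={5,6,8,9} D(W)={5,6,7,8,9}: V {4,6,7,8}->{4}; U {5,6,8,9}->{5}; W {5,6,7,8,9}->{9} => REVISION
Total revisions = 3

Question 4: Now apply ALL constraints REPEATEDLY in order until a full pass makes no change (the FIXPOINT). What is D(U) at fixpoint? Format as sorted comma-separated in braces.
Answer: {5}

Derivation:
pass 0 (initial): D(U)={3,5,6,8,9}
pass 1: U {3,5,6,8,9}->{5}; V {4,6,7,8,9}->{4}; W {4,5,6,7,8,9}->{9}
pass 2: no change
Fixpoint after 2 passes: D(U) = {5}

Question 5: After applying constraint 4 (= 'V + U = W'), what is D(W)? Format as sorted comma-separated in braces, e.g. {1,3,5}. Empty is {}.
Answer: {9}

Derivation:
Constraint 1 (V < U) on D(V)={4,6,7,8,9} D(U)={3,5,6,8,9}: V {4,6,7,8,9}->{4,6,7,8}; U {3,5,6,8,9}->{5,6,8,9}
Constraint 2 (V < W) on D(V)={4,6,7,8} D(W)={4,5,6,7,8,9}: W {4,5,6,7,8,9}->{5,6,7,8,9}
Constraint 3 (U != W) on D(U)={5,6,8,9} D(W)={5,6,7,8,9}: no change
Constraint 4 (V + U = W) on D(V)={4,6,7,8} D(U)={5,6,8,9} D(W)={5,6,7,8,9}: V {4,6,7,8}->{4}; U {5,6,8,9}->{5}; W {5,6,7,8,9}->{9}
So after constraint 4: D(W) = {9}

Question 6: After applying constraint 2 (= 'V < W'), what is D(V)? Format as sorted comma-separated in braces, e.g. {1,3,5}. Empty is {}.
Constraint 1 (V < U) on D(V)={4,6,7,8,9} D(U)={3,5,6,8,9}: V {4,6,7,8,9}->{4,6,7,8}; U {3,5,6,8,9}->{5,6,8,9}
Constraint 2 (V < W) on D(V)={4,6,7,8} D(W)={4,5,6,7,8,9}: W {4,5,6,7,8,9}->{5,6,7,8,9}
So after constraint 2: D(V) = {4,6,7,8}

Answer: {4,6,7,8}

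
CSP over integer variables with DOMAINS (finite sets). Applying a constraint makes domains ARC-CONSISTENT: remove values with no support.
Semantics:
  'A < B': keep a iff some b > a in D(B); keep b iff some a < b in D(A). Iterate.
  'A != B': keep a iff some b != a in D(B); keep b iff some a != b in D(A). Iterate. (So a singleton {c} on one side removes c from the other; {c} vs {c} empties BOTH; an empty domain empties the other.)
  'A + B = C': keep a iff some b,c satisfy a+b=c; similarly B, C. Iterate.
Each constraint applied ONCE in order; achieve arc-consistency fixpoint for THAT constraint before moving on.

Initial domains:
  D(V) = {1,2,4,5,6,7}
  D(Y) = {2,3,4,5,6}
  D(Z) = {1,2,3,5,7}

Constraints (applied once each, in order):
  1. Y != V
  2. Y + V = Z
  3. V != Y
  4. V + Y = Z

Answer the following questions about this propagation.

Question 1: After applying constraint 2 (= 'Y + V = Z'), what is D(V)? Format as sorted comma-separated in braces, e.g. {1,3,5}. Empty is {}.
Answer: {1,2,4,5}

Derivation:
Constraint 1 (Y != V) on D(Y)={2,3,4,5,6} D(V)={1,2,4,5,6,7}: no change
Constraint 2 (Y + V = Z) on D(Y)={2,3,4,5,6} D(V)={1,2,4,5,6,7} D(Z)={1,2,3,5,7}: V {1,2,4,5,6,7}->{1,2,4,5}; Z {1,2,3,5,7}->{3,5,7}
So after constraint 2: D(V) = {1,2,4,5}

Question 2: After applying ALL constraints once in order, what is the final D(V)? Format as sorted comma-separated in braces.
Constraint 1 (Y != V) on D(Y)={2,3,4,5,6} D(V)={1,2,4,5,6,7}: no change
Constraint 2 (Y + V = Z) on D(Y)={2,3,4,5,6} D(V)={1,2,4,5,6,7} D(Z)={1,2,3,5,7}: V {1,2,4,5,6,7}->{1,2,4,5}; Z {1,2,3,5,7}->{3,5,7}
Constraint 3 (V != Y) on D(V)={1,2,4,5} D(Y)={2,3,4,5,6}: no change
Constraint 4 (V + Y = Z) on D(V)={1,2,4,5} D(Y)={2,3,4,5,6} D(Z)={3,5,7}: no change
So after all 4 constraints: D(V) = {1,2,4,5}

Answer: {1,2,4,5}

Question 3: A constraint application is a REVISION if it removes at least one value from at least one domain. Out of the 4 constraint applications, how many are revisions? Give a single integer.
Answer: 1

Derivation:
Constraint 1 (Y != V) on D(Y)={2,3,4,5,6} D(V)={1,2,4,5,6,7}: no change => not a revision
Constraint 2 (Y + V = Z) on D(Y)={2,3,4,5,6} D(V)={1,2,4,5,6,7} D(Z)={1,2,3,5,7}: V {1,2,4,5,6,7}->{1,2,4,5}; Z {1,2,3,5,7}->{3,5,7} => REVISION
Constraint 3 (V != Y) on D(V)={1,2,4,5} D(Y)={2,3,4,5,6}: no change => not a revision
Constraint 4 (V + Y = Z) on D(V)={1,2,4,5} D(Y)={2,3,4,5,6} D(Z)={3,5,7}: no change => not a revision
Total revisions = 1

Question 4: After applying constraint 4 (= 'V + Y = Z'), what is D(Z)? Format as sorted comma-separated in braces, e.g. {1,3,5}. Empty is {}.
Answer: {3,5,7}

Derivation:
Constraint 1 (Y != V) on D(Y)={2,3,4,5,6} D(V)={1,2,4,5,6,7}: no change
Constraint 2 (Y + V = Z) on D(Y)={2,3,4,5,6} D(V)={1,2,4,5,6,7} D(Z)={1,2,3,5,7}: V {1,2,4,5,6,7}->{1,2,4,5}; Z {1,2,3,5,7}->{3,5,7}
Constraint 3 (V != Y) on D(V)={1,2,4,5} D(Y)={2,3,4,5,6}: no change
Constraint 4 (V + Y = Z) on D(V)={1,2,4,5} D(Y)={2,3,4,5,6} D(Z)={3,5,7}: no change
So after constraint 4: D(Z) = {3,5,7}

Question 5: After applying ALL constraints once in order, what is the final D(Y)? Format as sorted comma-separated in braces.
Answer: {2,3,4,5,6}

Derivation:
Constraint 1 (Y != V) on D(Y)={2,3,4,5,6} D(V)={1,2,4,5,6,7}: no change
Constraint 2 (Y + V = Z) on D(Y)={2,3,4,5,6} D(V)={1,2,4,5,6,7} D(Z)={1,2,3,5,7}: V {1,2,4,5,6,7}->{1,2,4,5}; Z {1,2,3,5,7}->{3,5,7}
Constraint 3 (V != Y) on D(V)={1,2,4,5} D(Y)={2,3,4,5,6}: no change
Constraint 4 (V + Y = Z) on D(V)={1,2,4,5} D(Y)={2,3,4,5,6} D(Z)={3,5,7}: no change
So after all 4 constraints: D(Y) = {2,3,4,5,6}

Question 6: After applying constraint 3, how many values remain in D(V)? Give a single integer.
Constraint 1 (Y != V) on D(Y)={2,3,4,5,6} D(V)={1,2,4,5,6,7}: no change
Constraint 2 (Y + V = Z) on D(Y)={2,3,4,5,6} D(V)={1,2,4,5,6,7} D(Z)={1,2,3,5,7}: V {1,2,4,5,6,7}->{1,2,4,5}; Z {1,2,3,5,7}->{3,5,7}
Constraint 3 (V != Y) on D(V)={1,2,4,5} D(Y)={2,3,4,5,6}: no change
So after constraint 3: D(V)={1,2,4,5}, size = 4

Answer: 4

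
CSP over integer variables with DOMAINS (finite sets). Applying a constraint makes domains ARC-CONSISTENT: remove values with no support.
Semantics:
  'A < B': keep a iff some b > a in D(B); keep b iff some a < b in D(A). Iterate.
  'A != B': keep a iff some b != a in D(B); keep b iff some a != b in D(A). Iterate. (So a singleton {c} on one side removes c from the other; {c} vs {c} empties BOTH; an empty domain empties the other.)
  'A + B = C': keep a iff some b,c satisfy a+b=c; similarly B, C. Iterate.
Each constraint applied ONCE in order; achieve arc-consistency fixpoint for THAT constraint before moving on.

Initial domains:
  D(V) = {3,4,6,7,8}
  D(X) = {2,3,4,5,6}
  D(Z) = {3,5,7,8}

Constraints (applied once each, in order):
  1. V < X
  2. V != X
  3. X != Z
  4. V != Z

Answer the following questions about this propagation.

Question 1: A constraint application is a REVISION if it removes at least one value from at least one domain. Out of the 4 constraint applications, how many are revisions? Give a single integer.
Answer: 1

Derivation:
Constraint 1 (V < X) on D(V)={3,4,6,7,8} D(X)={2,3,4,5,6}: V {3,4,6,7,8}->{3,4}; X {2,3,4,5,6}->{4,5,6} => REVISION
Constraint 2 (V != X) on D(V)={3,4} D(X)={4,5,6}: no change => not a revision
Constraint 3 (X != Z) on D(X)={4,5,6} D(Z)={3,5,7,8}: no change => not a revision
Constraint 4 (V != Z) on D(V)={3,4} D(Z)={3,5,7,8}: no change => not a revision
Total revisions = 1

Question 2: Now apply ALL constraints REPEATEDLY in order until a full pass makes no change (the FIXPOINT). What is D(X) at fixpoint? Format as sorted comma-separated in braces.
Answer: {4,5,6}

Derivation:
pass 0 (initial): D(X)={2,3,4,5,6}
pass 1: V {3,4,6,7,8}->{3,4}; X {2,3,4,5,6}->{4,5,6}
pass 2: no change
Fixpoint after 2 passes: D(X) = {4,5,6}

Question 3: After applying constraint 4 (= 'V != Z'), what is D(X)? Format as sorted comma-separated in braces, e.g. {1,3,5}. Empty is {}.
Constraint 1 (V < X) on D(V)={3,4,6,7,8} D(X)={2,3,4,5,6}: V {3,4,6,7,8}->{3,4}; X {2,3,4,5,6}->{4,5,6}
Constraint 2 (V != X) on D(V)={3,4} D(X)={4,5,6}: no change
Constraint 3 (X != Z) on D(X)={4,5,6} D(Z)={3,5,7,8}: no change
Constraint 4 (V != Z) on D(V)={3,4} D(Z)={3,5,7,8}: no change
So after constraint 4: D(X) = {4,5,6}

Answer: {4,5,6}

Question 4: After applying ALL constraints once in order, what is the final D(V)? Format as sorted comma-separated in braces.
Constraint 1 (V < X) on D(V)={3,4,6,7,8} D(X)={2,3,4,5,6}: V {3,4,6,7,8}->{3,4}; X {2,3,4,5,6}->{4,5,6}
Constraint 2 (V != X) on D(V)={3,4} D(X)={4,5,6}: no change
Constraint 3 (X != Z) on D(X)={4,5,6} D(Z)={3,5,7,8}: no change
Constraint 4 (V != Z) on D(V)={3,4} D(Z)={3,5,7,8}: no change
So after all 4 constraints: D(V) = {3,4}

Answer: {3,4}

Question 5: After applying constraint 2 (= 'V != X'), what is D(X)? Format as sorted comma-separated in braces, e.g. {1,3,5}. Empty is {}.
Answer: {4,5,6}

Derivation:
Constraint 1 (V < X) on D(V)={3,4,6,7,8} D(X)={2,3,4,5,6}: V {3,4,6,7,8}->{3,4}; X {2,3,4,5,6}->{4,5,6}
Constraint 2 (V != X) on D(V)={3,4} D(X)={4,5,6}: no change
So after constraint 2: D(X) = {4,5,6}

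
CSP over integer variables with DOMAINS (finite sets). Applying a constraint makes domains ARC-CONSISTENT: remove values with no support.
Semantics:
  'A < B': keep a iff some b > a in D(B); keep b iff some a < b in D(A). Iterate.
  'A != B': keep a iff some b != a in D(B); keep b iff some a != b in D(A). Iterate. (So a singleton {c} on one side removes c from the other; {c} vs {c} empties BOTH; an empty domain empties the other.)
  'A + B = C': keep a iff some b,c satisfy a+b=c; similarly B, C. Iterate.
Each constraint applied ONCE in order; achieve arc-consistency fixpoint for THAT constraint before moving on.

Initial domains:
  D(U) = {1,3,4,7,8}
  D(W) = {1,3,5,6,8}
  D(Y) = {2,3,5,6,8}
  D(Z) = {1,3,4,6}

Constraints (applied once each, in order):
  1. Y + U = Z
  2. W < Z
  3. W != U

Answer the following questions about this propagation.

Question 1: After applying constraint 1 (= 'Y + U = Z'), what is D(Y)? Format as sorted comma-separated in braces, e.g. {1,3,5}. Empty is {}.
Answer: {2,3,5}

Derivation:
Constraint 1 (Y + U = Z) on D(Y)={2,3,5,6,8} D(U)={1,3,4,7,8} D(Z)={1,3,4,6}: Y {2,3,5,6,8}->{2,3,5}; U {1,3,4,7,8}->{1,3,4}; Z {1,3,4,6}->{3,4,6}
So after constraint 1: D(Y) = {2,3,5}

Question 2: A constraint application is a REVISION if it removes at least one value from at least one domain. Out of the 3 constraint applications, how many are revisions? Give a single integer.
Answer: 2

Derivation:
Constraint 1 (Y + U = Z) on D(Y)={2,3,5,6,8} D(U)={1,3,4,7,8} D(Z)={1,3,4,6}: Y {2,3,5,6,8}->{2,3,5}; U {1,3,4,7,8}->{1,3,4}; Z {1,3,4,6}->{3,4,6} => REVISION
Constraint 2 (W < Z) on D(W)={1,3,5,6,8} D(Z)={3,4,6}: W {1,3,5,6,8}->{1,3,5} => REVISION
Constraint 3 (W != U) on D(W)={1,3,5} D(U)={1,3,4}: no change => not a revision
Total revisions = 2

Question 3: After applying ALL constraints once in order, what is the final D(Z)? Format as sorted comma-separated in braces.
Constraint 1 (Y + U = Z) on D(Y)={2,3,5,6,8} D(U)={1,3,4,7,8} D(Z)={1,3,4,6}: Y {2,3,5,6,8}->{2,3,5}; U {1,3,4,7,8}->{1,3,4}; Z {1,3,4,6}->{3,4,6}
Constraint 2 (W < Z) on D(W)={1,3,5,6,8} D(Z)={3,4,6}: W {1,3,5,6,8}->{1,3,5}
Constraint 3 (W != U) on D(W)={1,3,5} D(U)={1,3,4}: no change
So after all 3 constraints: D(Z) = {3,4,6}

Answer: {3,4,6}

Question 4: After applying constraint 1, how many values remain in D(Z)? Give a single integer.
Answer: 3

Derivation:
Constraint 1 (Y + U = Z) on D(Y)={2,3,5,6,8} D(U)={1,3,4,7,8} D(Z)={1,3,4,6}: Y {2,3,5,6,8}->{2,3,5}; U {1,3,4,7,8}->{1,3,4}; Z {1,3,4,6}->{3,4,6}
So after constraint 1: D(Z)={3,4,6}, size = 3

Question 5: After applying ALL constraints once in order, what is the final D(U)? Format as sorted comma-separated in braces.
Constraint 1 (Y + U = Z) on D(Y)={2,3,5,6,8} D(U)={1,3,4,7,8} D(Z)={1,3,4,6}: Y {2,3,5,6,8}->{2,3,5}; U {1,3,4,7,8}->{1,3,4}; Z {1,3,4,6}->{3,4,6}
Constraint 2 (W < Z) on D(W)={1,3,5,6,8} D(Z)={3,4,6}: W {1,3,5,6,8}->{1,3,5}
Constraint 3 (W != U) on D(W)={1,3,5} D(U)={1,3,4}: no change
So after all 3 constraints: D(U) = {1,3,4}

Answer: {1,3,4}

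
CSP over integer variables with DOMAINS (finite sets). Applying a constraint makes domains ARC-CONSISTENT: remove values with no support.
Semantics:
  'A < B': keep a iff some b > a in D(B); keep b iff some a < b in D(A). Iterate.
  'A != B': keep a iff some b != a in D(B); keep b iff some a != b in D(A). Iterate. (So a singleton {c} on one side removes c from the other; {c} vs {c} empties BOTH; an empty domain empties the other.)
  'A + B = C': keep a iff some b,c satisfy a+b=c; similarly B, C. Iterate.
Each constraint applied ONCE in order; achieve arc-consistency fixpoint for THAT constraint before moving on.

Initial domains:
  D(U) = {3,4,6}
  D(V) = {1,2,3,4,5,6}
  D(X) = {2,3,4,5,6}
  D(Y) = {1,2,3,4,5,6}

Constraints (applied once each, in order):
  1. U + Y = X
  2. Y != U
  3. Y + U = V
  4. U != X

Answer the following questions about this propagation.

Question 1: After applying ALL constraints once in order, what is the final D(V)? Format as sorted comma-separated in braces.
Answer: {4,5,6}

Derivation:
Constraint 1 (U + Y = X) on D(U)={3,4,6} D(Y)={1,2,3,4,5,6} D(X)={2,3,4,5,6}: U {3,4,6}->{3,4}; Y {1,2,3,4,5,6}->{1,2,3}; X {2,3,4,5,6}->{4,5,6}
Constraint 2 (Y != U) on D(Y)={1,2,3} D(U)={3,4}: no change
Constraint 3 (Y + U = V) on D(Y)={1,2,3} D(U)={3,4} D(V)={1,2,3,4,5,6}: V {1,2,3,4,5,6}->{4,5,6}
Constraint 4 (U != X) on D(U)={3,4} D(X)={4,5,6}: no change
So after all 4 constraints: D(V) = {4,5,6}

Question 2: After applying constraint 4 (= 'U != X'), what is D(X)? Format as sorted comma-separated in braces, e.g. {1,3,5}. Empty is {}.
Answer: {4,5,6}

Derivation:
Constraint 1 (U + Y = X) on D(U)={3,4,6} D(Y)={1,2,3,4,5,6} D(X)={2,3,4,5,6}: U {3,4,6}->{3,4}; Y {1,2,3,4,5,6}->{1,2,3}; X {2,3,4,5,6}->{4,5,6}
Constraint 2 (Y != U) on D(Y)={1,2,3} D(U)={3,4}: no change
Constraint 3 (Y + U = V) on D(Y)={1,2,3} D(U)={3,4} D(V)={1,2,3,4,5,6}: V {1,2,3,4,5,6}->{4,5,6}
Constraint 4 (U != X) on D(U)={3,4} D(X)={4,5,6}: no change
So after constraint 4: D(X) = {4,5,6}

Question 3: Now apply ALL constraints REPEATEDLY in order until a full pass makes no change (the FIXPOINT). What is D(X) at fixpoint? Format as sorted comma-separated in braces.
pass 0 (initial): D(X)={2,3,4,5,6}
pass 1: U {3,4,6}->{3,4}; V {1,2,3,4,5,6}->{4,5,6}; X {2,3,4,5,6}->{4,5,6}; Y {1,2,3,4,5,6}->{1,2,3}
pass 2: no change
Fixpoint after 2 passes: D(X) = {4,5,6}

Answer: {4,5,6}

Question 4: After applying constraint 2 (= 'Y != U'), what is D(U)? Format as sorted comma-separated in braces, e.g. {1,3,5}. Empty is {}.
Constraint 1 (U + Y = X) on D(U)={3,4,6} D(Y)={1,2,3,4,5,6} D(X)={2,3,4,5,6}: U {3,4,6}->{3,4}; Y {1,2,3,4,5,6}->{1,2,3}; X {2,3,4,5,6}->{4,5,6}
Constraint 2 (Y != U) on D(Y)={1,2,3} D(U)={3,4}: no change
So after constraint 2: D(U) = {3,4}

Answer: {3,4}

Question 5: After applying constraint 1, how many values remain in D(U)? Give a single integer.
Constraint 1 (U + Y = X) on D(U)={3,4,6} D(Y)={1,2,3,4,5,6} D(X)={2,3,4,5,6}: U {3,4,6}->{3,4}; Y {1,2,3,4,5,6}->{1,2,3}; X {2,3,4,5,6}->{4,5,6}
So after constraint 1: D(U)={3,4}, size = 2

Answer: 2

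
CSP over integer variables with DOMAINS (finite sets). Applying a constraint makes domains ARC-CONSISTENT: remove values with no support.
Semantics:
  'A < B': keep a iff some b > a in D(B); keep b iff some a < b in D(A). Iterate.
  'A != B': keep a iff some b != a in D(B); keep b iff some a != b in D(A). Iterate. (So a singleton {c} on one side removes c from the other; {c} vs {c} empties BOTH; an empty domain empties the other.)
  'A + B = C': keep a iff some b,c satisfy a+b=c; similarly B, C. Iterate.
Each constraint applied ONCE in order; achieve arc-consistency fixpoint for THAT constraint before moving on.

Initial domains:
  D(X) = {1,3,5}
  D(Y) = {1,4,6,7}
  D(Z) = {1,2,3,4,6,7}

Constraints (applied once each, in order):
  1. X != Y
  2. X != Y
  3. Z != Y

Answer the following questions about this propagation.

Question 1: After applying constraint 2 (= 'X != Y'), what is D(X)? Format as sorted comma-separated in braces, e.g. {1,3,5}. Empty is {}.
Answer: {1,3,5}

Derivation:
Constraint 1 (X != Y) on D(X)={1,3,5} D(Y)={1,4,6,7}: no change
Constraint 2 (X != Y) on D(X)={1,3,5} D(Y)={1,4,6,7}: no change
So after constraint 2: D(X) = {1,3,5}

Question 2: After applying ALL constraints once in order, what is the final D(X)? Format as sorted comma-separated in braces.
Constraint 1 (X != Y) on D(X)={1,3,5} D(Y)={1,4,6,7}: no change
Constraint 2 (X != Y) on D(X)={1,3,5} D(Y)={1,4,6,7}: no change
Constraint 3 (Z != Y) on D(Z)={1,2,3,4,6,7} D(Y)={1,4,6,7}: no change
So after all 3 constraints: D(X) = {1,3,5}

Answer: {1,3,5}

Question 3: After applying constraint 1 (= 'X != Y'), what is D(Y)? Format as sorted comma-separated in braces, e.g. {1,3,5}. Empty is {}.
Constraint 1 (X != Y) on D(X)={1,3,5} D(Y)={1,4,6,7}: no change
So after constraint 1: D(Y) = {1,4,6,7}

Answer: {1,4,6,7}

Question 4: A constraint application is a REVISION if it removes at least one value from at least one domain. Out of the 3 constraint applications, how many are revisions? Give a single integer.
Constraint 1 (X != Y) on D(X)={1,3,5} D(Y)={1,4,6,7}: no change => not a revision
Constraint 2 (X != Y) on D(X)={1,3,5} D(Y)={1,4,6,7}: no change => not a revision
Constraint 3 (Z != Y) on D(Z)={1,2,3,4,6,7} D(Y)={1,4,6,7}: no change => not a revision
Total revisions = 0

Answer: 0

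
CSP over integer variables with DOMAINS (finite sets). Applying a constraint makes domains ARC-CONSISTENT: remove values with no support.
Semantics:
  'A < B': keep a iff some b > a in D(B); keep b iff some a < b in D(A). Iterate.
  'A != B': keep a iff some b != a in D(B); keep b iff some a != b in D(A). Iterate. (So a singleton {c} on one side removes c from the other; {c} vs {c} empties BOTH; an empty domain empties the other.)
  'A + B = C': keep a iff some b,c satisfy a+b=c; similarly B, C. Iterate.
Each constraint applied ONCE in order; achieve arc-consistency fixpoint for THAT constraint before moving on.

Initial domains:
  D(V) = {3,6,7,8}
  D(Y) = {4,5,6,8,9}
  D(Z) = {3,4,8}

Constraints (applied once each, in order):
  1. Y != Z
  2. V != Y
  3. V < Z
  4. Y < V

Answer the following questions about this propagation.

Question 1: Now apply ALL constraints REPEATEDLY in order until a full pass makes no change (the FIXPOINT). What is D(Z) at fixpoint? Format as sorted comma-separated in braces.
pass 0 (initial): D(Z)={3,4,8}
pass 1: V {3,6,7,8}->{6,7}; Y {4,5,6,8,9}->{4,5,6}; Z {3,4,8}->{4,8}
pass 2: Z {4,8}->{8}
pass 3: no change
Fixpoint after 3 passes: D(Z) = {8}

Answer: {8}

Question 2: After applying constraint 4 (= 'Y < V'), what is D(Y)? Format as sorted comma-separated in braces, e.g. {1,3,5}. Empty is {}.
Answer: {4,5,6}

Derivation:
Constraint 1 (Y != Z) on D(Y)={4,5,6,8,9} D(Z)={3,4,8}: no change
Constraint 2 (V != Y) on D(V)={3,6,7,8} D(Y)={4,5,6,8,9}: no change
Constraint 3 (V < Z) on D(V)={3,6,7,8} D(Z)={3,4,8}: V {3,6,7,8}->{3,6,7}; Z {3,4,8}->{4,8}
Constraint 4 (Y < V) on D(Y)={4,5,6,8,9} D(V)={3,6,7}: Y {4,5,6,8,9}->{4,5,6}; V {3,6,7}->{6,7}
So after constraint 4: D(Y) = {4,5,6}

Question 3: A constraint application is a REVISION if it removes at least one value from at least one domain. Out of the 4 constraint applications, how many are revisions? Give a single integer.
Constraint 1 (Y != Z) on D(Y)={4,5,6,8,9} D(Z)={3,4,8}: no change => not a revision
Constraint 2 (V != Y) on D(V)={3,6,7,8} D(Y)={4,5,6,8,9}: no change => not a revision
Constraint 3 (V < Z) on D(V)={3,6,7,8} D(Z)={3,4,8}: V {3,6,7,8}->{3,6,7}; Z {3,4,8}->{4,8} => REVISION
Constraint 4 (Y < V) on D(Y)={4,5,6,8,9} D(V)={3,6,7}: Y {4,5,6,8,9}->{4,5,6}; V {3,6,7}->{6,7} => REVISION
Total revisions = 2

Answer: 2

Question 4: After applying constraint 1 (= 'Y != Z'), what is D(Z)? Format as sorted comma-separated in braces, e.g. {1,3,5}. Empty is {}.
Answer: {3,4,8}

Derivation:
Constraint 1 (Y != Z) on D(Y)={4,5,6,8,9} D(Z)={3,4,8}: no change
So after constraint 1: D(Z) = {3,4,8}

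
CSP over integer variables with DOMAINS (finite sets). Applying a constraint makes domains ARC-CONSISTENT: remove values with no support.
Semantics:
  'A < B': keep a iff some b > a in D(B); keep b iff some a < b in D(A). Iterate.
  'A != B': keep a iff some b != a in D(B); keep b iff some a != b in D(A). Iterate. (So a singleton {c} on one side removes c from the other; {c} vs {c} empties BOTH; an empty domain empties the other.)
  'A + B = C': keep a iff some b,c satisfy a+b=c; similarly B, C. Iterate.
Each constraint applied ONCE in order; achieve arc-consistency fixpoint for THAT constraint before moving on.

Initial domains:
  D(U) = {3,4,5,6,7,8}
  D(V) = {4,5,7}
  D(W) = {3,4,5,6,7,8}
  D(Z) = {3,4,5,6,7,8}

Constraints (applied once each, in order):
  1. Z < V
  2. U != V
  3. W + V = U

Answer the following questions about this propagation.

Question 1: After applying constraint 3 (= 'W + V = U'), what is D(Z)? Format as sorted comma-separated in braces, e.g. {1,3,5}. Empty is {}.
Constraint 1 (Z < V) on D(Z)={3,4,5,6,7,8} D(V)={4,5,7}: Z {3,4,5,6,7,8}->{3,4,5,6}
Constraint 2 (U != V) on D(U)={3,4,5,6,7,8} D(V)={4,5,7}: no change
Constraint 3 (W + V = U) on D(W)={3,4,5,6,7,8} D(V)={4,5,7} D(U)={3,4,5,6,7,8}: W {3,4,5,6,7,8}->{3,4}; V {4,5,7}->{4,5}; U {3,4,5,6,7,8}->{7,8}
So after constraint 3: D(Z) = {3,4,5,6}

Answer: {3,4,5,6}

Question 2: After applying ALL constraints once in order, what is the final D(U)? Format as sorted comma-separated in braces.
Constraint 1 (Z < V) on D(Z)={3,4,5,6,7,8} D(V)={4,5,7}: Z {3,4,5,6,7,8}->{3,4,5,6}
Constraint 2 (U != V) on D(U)={3,4,5,6,7,8} D(V)={4,5,7}: no change
Constraint 3 (W + V = U) on D(W)={3,4,5,6,7,8} D(V)={4,5,7} D(U)={3,4,5,6,7,8}: W {3,4,5,6,7,8}->{3,4}; V {4,5,7}->{4,5}; U {3,4,5,6,7,8}->{7,8}
So after all 3 constraints: D(U) = {7,8}

Answer: {7,8}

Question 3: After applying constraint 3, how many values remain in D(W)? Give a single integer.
Answer: 2

Derivation:
Constraint 1 (Z < V) on D(Z)={3,4,5,6,7,8} D(V)={4,5,7}: Z {3,4,5,6,7,8}->{3,4,5,6}
Constraint 2 (U != V) on D(U)={3,4,5,6,7,8} D(V)={4,5,7}: no change
Constraint 3 (W + V = U) on D(W)={3,4,5,6,7,8} D(V)={4,5,7} D(U)={3,4,5,6,7,8}: W {3,4,5,6,7,8}->{3,4}; V {4,5,7}->{4,5}; U {3,4,5,6,7,8}->{7,8}
So after constraint 3: D(W)={3,4}, size = 2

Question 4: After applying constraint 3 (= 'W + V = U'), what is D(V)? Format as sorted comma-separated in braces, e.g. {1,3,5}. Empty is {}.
Answer: {4,5}

Derivation:
Constraint 1 (Z < V) on D(Z)={3,4,5,6,7,8} D(V)={4,5,7}: Z {3,4,5,6,7,8}->{3,4,5,6}
Constraint 2 (U != V) on D(U)={3,4,5,6,7,8} D(V)={4,5,7}: no change
Constraint 3 (W + V = U) on D(W)={3,4,5,6,7,8} D(V)={4,5,7} D(U)={3,4,5,6,7,8}: W {3,4,5,6,7,8}->{3,4}; V {4,5,7}->{4,5}; U {3,4,5,6,7,8}->{7,8}
So after constraint 3: D(V) = {4,5}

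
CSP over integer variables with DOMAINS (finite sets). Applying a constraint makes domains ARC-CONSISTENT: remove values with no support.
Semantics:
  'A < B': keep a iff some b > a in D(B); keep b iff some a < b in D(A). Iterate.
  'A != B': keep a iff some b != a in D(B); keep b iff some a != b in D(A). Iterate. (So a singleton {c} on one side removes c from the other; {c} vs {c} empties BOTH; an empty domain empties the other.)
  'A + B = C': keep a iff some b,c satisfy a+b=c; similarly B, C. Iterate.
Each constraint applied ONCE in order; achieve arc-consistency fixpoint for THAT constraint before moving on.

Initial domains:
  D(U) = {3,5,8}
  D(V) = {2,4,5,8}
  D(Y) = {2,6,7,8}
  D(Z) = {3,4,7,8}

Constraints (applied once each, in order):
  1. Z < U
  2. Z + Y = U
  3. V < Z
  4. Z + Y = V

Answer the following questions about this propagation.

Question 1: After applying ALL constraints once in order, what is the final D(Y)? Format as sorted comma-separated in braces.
Constraint 1 (Z < U) on D(Z)={3,4,7,8} D(U)={3,5,8}: Z {3,4,7,8}->{3,4,7}; U {3,5,8}->{5,8}
Constraint 2 (Z + Y = U) on D(Z)={3,4,7} D(Y)={2,6,7,8} D(U)={5,8}: Z {3,4,7}->{3}; Y {2,6,7,8}->{2}; U {5,8}->{5}
Constraint 3 (V < Z) on D(V)={2,4,5,8} D(Z)={3}: V {2,4,5,8}->{2}
Constraint 4 (Z + Y = V) on D(Z)={3} D(Y)={2} D(V)={2}: Z {3}->{}; Y {2}->{}; V {2}->{}
So after all 4 constraints: D(Y) = {}

Answer: {}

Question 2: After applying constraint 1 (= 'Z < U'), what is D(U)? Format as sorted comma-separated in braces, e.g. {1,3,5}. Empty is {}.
Constraint 1 (Z < U) on D(Z)={3,4,7,8} D(U)={3,5,8}: Z {3,4,7,8}->{3,4,7}; U {3,5,8}->{5,8}
So after constraint 1: D(U) = {5,8}

Answer: {5,8}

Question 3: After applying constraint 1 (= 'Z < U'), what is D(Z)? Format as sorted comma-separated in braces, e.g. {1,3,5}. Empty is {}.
Constraint 1 (Z < U) on D(Z)={3,4,7,8} D(U)={3,5,8}: Z {3,4,7,8}->{3,4,7}; U {3,5,8}->{5,8}
So after constraint 1: D(Z) = {3,4,7}

Answer: {3,4,7}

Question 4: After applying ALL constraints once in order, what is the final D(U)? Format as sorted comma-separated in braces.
Constraint 1 (Z < U) on D(Z)={3,4,7,8} D(U)={3,5,8}: Z {3,4,7,8}->{3,4,7}; U {3,5,8}->{5,8}
Constraint 2 (Z + Y = U) on D(Z)={3,4,7} D(Y)={2,6,7,8} D(U)={5,8}: Z {3,4,7}->{3}; Y {2,6,7,8}->{2}; U {5,8}->{5}
Constraint 3 (V < Z) on D(V)={2,4,5,8} D(Z)={3}: V {2,4,5,8}->{2}
Constraint 4 (Z + Y = V) on D(Z)={3} D(Y)={2} D(V)={2}: Z {3}->{}; Y {2}->{}; V {2}->{}
So after all 4 constraints: D(U) = {5}

Answer: {5}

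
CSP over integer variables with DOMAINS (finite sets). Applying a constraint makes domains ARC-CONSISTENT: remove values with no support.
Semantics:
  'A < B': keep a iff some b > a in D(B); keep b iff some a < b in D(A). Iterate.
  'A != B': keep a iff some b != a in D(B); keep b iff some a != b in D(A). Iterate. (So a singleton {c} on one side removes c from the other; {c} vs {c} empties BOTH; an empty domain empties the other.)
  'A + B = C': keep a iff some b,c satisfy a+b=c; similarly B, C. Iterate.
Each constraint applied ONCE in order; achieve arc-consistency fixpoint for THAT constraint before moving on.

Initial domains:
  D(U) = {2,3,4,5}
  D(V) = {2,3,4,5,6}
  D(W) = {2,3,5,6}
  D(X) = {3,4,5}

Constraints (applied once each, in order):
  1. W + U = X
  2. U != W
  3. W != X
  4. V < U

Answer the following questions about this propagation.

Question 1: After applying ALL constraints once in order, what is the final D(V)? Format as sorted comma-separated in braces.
Constraint 1 (W + U = X) on D(W)={2,3,5,6} D(U)={2,3,4,5} D(X)={3,4,5}: W {2,3,5,6}->{2,3}; U {2,3,4,5}->{2,3}; X {3,4,5}->{4,5}
Constraint 2 (U != W) on D(U)={2,3} D(W)={2,3}: no change
Constraint 3 (W != X) on D(W)={2,3} D(X)={4,5}: no change
Constraint 4 (V < U) on D(V)={2,3,4,5,6} D(U)={2,3}: V {2,3,4,5,6}->{2}; U {2,3}->{3}
So after all 4 constraints: D(V) = {2}

Answer: {2}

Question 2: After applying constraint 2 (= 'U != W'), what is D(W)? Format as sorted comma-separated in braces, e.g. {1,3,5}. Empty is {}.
Answer: {2,3}

Derivation:
Constraint 1 (W + U = X) on D(W)={2,3,5,6} D(U)={2,3,4,5} D(X)={3,4,5}: W {2,3,5,6}->{2,3}; U {2,3,4,5}->{2,3}; X {3,4,5}->{4,5}
Constraint 2 (U != W) on D(U)={2,3} D(W)={2,3}: no change
So after constraint 2: D(W) = {2,3}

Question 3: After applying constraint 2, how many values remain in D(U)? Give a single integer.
Answer: 2

Derivation:
Constraint 1 (W + U = X) on D(W)={2,3,5,6} D(U)={2,3,4,5} D(X)={3,4,5}: W {2,3,5,6}->{2,3}; U {2,3,4,5}->{2,3}; X {3,4,5}->{4,5}
Constraint 2 (U != W) on D(U)={2,3} D(W)={2,3}: no change
So after constraint 2: D(U)={2,3}, size = 2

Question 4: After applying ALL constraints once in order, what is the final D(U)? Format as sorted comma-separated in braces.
Answer: {3}

Derivation:
Constraint 1 (W + U = X) on D(W)={2,3,5,6} D(U)={2,3,4,5} D(X)={3,4,5}: W {2,3,5,6}->{2,3}; U {2,3,4,5}->{2,3}; X {3,4,5}->{4,5}
Constraint 2 (U != W) on D(U)={2,3} D(W)={2,3}: no change
Constraint 3 (W != X) on D(W)={2,3} D(X)={4,5}: no change
Constraint 4 (V < U) on D(V)={2,3,4,5,6} D(U)={2,3}: V {2,3,4,5,6}->{2}; U {2,3}->{3}
So after all 4 constraints: D(U) = {3}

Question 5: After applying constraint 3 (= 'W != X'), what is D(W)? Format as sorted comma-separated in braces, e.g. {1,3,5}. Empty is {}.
Constraint 1 (W + U = X) on D(W)={2,3,5,6} D(U)={2,3,4,5} D(X)={3,4,5}: W {2,3,5,6}->{2,3}; U {2,3,4,5}->{2,3}; X {3,4,5}->{4,5}
Constraint 2 (U != W) on D(U)={2,3} D(W)={2,3}: no change
Constraint 3 (W != X) on D(W)={2,3} D(X)={4,5}: no change
So after constraint 3: D(W) = {2,3}

Answer: {2,3}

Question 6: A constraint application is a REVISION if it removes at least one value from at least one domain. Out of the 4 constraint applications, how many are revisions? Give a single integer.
Answer: 2

Derivation:
Constraint 1 (W + U = X) on D(W)={2,3,5,6} D(U)={2,3,4,5} D(X)={3,4,5}: W {2,3,5,6}->{2,3}; U {2,3,4,5}->{2,3}; X {3,4,5}->{4,5} => REVISION
Constraint 2 (U != W) on D(U)={2,3} D(W)={2,3}: no change => not a revision
Constraint 3 (W != X) on D(W)={2,3} D(X)={4,5}: no change => not a revision
Constraint 4 (V < U) on D(V)={2,3,4,5,6} D(U)={2,3}: V {2,3,4,5,6}->{2}; U {2,3}->{3} => REVISION
Total revisions = 2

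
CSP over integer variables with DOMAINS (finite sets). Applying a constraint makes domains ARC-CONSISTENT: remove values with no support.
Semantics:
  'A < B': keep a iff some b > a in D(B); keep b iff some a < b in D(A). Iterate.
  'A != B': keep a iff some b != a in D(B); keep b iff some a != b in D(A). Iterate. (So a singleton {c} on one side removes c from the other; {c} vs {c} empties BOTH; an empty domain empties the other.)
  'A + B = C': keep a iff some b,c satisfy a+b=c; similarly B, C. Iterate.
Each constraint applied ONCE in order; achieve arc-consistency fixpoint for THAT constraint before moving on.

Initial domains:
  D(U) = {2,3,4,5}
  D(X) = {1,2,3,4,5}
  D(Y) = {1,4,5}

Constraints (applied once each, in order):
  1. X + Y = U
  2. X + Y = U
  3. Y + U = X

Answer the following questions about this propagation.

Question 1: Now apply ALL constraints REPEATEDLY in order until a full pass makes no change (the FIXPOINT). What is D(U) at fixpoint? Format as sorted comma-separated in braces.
pass 0 (initial): D(U)={2,3,4,5}
pass 1: U {2,3,4,5}->{2,3}; X {1,2,3,4,5}->{3,4}; Y {1,4,5}->{1}
pass 2: U {2,3}->{}; X {3,4}->{}; Y {1}->{}
pass 3: no change
Fixpoint after 3 passes: D(U) = {}

Answer: {}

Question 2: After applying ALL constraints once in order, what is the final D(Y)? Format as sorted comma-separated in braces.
Constraint 1 (X + Y = U) on D(X)={1,2,3,4,5} D(Y)={1,4,5} D(U)={2,3,4,5}: X {1,2,3,4,5}->{1,2,3,4}; Y {1,4,5}->{1,4}
Constraint 2 (X + Y = U) on D(X)={1,2,3,4} D(Y)={1,4} D(U)={2,3,4,5}: no change
Constraint 3 (Y + U = X) on D(Y)={1,4} D(U)={2,3,4,5} D(X)={1,2,3,4}: Y {1,4}->{1}; U {2,3,4,5}->{2,3}; X {1,2,3,4}->{3,4}
So after all 3 constraints: D(Y) = {1}

Answer: {1}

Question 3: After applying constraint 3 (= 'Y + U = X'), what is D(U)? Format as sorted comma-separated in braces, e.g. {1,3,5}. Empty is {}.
Answer: {2,3}

Derivation:
Constraint 1 (X + Y = U) on D(X)={1,2,3,4,5} D(Y)={1,4,5} D(U)={2,3,4,5}: X {1,2,3,4,5}->{1,2,3,4}; Y {1,4,5}->{1,4}
Constraint 2 (X + Y = U) on D(X)={1,2,3,4} D(Y)={1,4} D(U)={2,3,4,5}: no change
Constraint 3 (Y + U = X) on D(Y)={1,4} D(U)={2,3,4,5} D(X)={1,2,3,4}: Y {1,4}->{1}; U {2,3,4,5}->{2,3}; X {1,2,3,4}->{3,4}
So after constraint 3: D(U) = {2,3}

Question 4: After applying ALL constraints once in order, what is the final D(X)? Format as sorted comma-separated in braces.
Answer: {3,4}

Derivation:
Constraint 1 (X + Y = U) on D(X)={1,2,3,4,5} D(Y)={1,4,5} D(U)={2,3,4,5}: X {1,2,3,4,5}->{1,2,3,4}; Y {1,4,5}->{1,4}
Constraint 2 (X + Y = U) on D(X)={1,2,3,4} D(Y)={1,4} D(U)={2,3,4,5}: no change
Constraint 3 (Y + U = X) on D(Y)={1,4} D(U)={2,3,4,5} D(X)={1,2,3,4}: Y {1,4}->{1}; U {2,3,4,5}->{2,3}; X {1,2,3,4}->{3,4}
So after all 3 constraints: D(X) = {3,4}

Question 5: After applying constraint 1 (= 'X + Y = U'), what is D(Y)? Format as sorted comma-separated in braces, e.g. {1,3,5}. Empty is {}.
Answer: {1,4}

Derivation:
Constraint 1 (X + Y = U) on D(X)={1,2,3,4,5} D(Y)={1,4,5} D(U)={2,3,4,5}: X {1,2,3,4,5}->{1,2,3,4}; Y {1,4,5}->{1,4}
So after constraint 1: D(Y) = {1,4}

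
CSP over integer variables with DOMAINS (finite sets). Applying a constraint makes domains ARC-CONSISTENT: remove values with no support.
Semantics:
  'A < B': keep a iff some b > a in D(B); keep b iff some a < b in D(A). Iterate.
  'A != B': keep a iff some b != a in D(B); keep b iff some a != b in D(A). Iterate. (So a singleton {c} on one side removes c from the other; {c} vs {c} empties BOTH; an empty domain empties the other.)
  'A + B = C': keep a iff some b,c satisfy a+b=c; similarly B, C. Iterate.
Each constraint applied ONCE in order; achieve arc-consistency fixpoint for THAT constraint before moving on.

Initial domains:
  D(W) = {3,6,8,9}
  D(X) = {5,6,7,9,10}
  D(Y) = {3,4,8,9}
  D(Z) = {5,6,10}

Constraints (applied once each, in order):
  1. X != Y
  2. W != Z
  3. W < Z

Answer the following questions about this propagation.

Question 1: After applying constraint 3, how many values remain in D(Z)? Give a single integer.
Constraint 1 (X != Y) on D(X)={5,6,7,9,10} D(Y)={3,4,8,9}: no change
Constraint 2 (W != Z) on D(W)={3,6,8,9} D(Z)={5,6,10}: no change
Constraint 3 (W < Z) on D(W)={3,6,8,9} D(Z)={5,6,10}: no change
So after constraint 3: D(Z)={5,6,10}, size = 3

Answer: 3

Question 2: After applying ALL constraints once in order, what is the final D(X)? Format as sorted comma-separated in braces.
Constraint 1 (X != Y) on D(X)={5,6,7,9,10} D(Y)={3,4,8,9}: no change
Constraint 2 (W != Z) on D(W)={3,6,8,9} D(Z)={5,6,10}: no change
Constraint 3 (W < Z) on D(W)={3,6,8,9} D(Z)={5,6,10}: no change
So after all 3 constraints: D(X) = {5,6,7,9,10}

Answer: {5,6,7,9,10}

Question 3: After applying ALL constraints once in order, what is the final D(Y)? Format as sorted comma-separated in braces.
Constraint 1 (X != Y) on D(X)={5,6,7,9,10} D(Y)={3,4,8,9}: no change
Constraint 2 (W != Z) on D(W)={3,6,8,9} D(Z)={5,6,10}: no change
Constraint 3 (W < Z) on D(W)={3,6,8,9} D(Z)={5,6,10}: no change
So after all 3 constraints: D(Y) = {3,4,8,9}

Answer: {3,4,8,9}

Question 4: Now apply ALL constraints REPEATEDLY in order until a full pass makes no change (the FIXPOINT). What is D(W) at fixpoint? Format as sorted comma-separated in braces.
Answer: {3,6,8,9}

Derivation:
pass 0 (initial): D(W)={3,6,8,9}
pass 1: no change
Fixpoint after 1 passes: D(W) = {3,6,8,9}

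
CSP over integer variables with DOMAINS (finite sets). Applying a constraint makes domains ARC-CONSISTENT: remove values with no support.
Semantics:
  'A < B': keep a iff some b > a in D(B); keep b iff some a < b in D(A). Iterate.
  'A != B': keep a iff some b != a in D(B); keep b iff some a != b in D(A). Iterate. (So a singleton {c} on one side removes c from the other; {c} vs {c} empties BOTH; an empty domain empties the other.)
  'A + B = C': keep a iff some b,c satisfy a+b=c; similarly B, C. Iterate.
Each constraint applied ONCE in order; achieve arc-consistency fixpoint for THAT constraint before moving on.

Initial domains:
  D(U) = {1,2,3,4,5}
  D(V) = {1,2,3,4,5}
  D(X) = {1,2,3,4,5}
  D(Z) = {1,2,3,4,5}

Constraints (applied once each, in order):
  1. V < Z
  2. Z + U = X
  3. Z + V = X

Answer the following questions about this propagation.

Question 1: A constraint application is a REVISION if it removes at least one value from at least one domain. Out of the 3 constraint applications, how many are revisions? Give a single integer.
Answer: 3

Derivation:
Constraint 1 (V < Z) on D(V)={1,2,3,4,5} D(Z)={1,2,3,4,5}: V {1,2,3,4,5}->{1,2,3,4}; Z {1,2,3,4,5}->{2,3,4,5} => REVISION
Constraint 2 (Z + U = X) on D(Z)={2,3,4,5} D(U)={1,2,3,4,5} D(X)={1,2,3,4,5}: Z {2,3,4,5}->{2,3,4}; U {1,2,3,4,5}->{1,2,3}; X {1,2,3,4,5}->{3,4,5} => REVISION
Constraint 3 (Z + V = X) on D(Z)={2,3,4} D(V)={1,2,3,4} D(X)={3,4,5}: V {1,2,3,4}->{1,2,3} => REVISION
Total revisions = 3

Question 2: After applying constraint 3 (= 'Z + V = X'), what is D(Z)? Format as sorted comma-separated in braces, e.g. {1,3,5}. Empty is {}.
Constraint 1 (V < Z) on D(V)={1,2,3,4,5} D(Z)={1,2,3,4,5}: V {1,2,3,4,5}->{1,2,3,4}; Z {1,2,3,4,5}->{2,3,4,5}
Constraint 2 (Z + U = X) on D(Z)={2,3,4,5} D(U)={1,2,3,4,5} D(X)={1,2,3,4,5}: Z {2,3,4,5}->{2,3,4}; U {1,2,3,4,5}->{1,2,3}; X {1,2,3,4,5}->{3,4,5}
Constraint 3 (Z + V = X) on D(Z)={2,3,4} D(V)={1,2,3,4} D(X)={3,4,5}: V {1,2,3,4}->{1,2,3}
So after constraint 3: D(Z) = {2,3,4}

Answer: {2,3,4}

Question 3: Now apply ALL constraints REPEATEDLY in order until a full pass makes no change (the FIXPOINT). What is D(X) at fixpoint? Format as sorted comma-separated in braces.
Answer: {3,4,5}

Derivation:
pass 0 (initial): D(X)={1,2,3,4,5}
pass 1: U {1,2,3,4,5}->{1,2,3}; V {1,2,3,4,5}->{1,2,3}; X {1,2,3,4,5}->{3,4,5}; Z {1,2,3,4,5}->{2,3,4}
pass 2: no change
Fixpoint after 2 passes: D(X) = {3,4,5}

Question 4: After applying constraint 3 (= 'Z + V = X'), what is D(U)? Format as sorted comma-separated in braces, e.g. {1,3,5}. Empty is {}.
Answer: {1,2,3}

Derivation:
Constraint 1 (V < Z) on D(V)={1,2,3,4,5} D(Z)={1,2,3,4,5}: V {1,2,3,4,5}->{1,2,3,4}; Z {1,2,3,4,5}->{2,3,4,5}
Constraint 2 (Z + U = X) on D(Z)={2,3,4,5} D(U)={1,2,3,4,5} D(X)={1,2,3,4,5}: Z {2,3,4,5}->{2,3,4}; U {1,2,3,4,5}->{1,2,3}; X {1,2,3,4,5}->{3,4,5}
Constraint 3 (Z + V = X) on D(Z)={2,3,4} D(V)={1,2,3,4} D(X)={3,4,5}: V {1,2,3,4}->{1,2,3}
So after constraint 3: D(U) = {1,2,3}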